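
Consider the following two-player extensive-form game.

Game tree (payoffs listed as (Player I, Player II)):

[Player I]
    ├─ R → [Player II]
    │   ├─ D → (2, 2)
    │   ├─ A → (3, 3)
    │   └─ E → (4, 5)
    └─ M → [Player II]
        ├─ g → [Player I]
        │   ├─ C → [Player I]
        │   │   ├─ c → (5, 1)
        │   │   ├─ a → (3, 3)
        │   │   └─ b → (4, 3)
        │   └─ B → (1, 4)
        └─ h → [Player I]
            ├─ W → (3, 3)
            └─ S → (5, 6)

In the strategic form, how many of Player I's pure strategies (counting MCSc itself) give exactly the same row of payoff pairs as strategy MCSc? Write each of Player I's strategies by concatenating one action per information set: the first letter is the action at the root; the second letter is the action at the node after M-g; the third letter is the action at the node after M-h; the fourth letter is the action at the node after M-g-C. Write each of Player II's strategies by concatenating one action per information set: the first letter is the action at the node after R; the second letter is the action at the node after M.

Row for MCSc (columns Dg, Dh, Ag, Ah, Eg, Eh): (5,1) (5,6) (5,1) (5,6) (5,1) (5,6).
Every one of Player I's information sets is on the play path for some reply by Player II when Player I follows MCSc.
Changing the action at any of them therefore changes at least one column, so only MCSc itself gives this row.

1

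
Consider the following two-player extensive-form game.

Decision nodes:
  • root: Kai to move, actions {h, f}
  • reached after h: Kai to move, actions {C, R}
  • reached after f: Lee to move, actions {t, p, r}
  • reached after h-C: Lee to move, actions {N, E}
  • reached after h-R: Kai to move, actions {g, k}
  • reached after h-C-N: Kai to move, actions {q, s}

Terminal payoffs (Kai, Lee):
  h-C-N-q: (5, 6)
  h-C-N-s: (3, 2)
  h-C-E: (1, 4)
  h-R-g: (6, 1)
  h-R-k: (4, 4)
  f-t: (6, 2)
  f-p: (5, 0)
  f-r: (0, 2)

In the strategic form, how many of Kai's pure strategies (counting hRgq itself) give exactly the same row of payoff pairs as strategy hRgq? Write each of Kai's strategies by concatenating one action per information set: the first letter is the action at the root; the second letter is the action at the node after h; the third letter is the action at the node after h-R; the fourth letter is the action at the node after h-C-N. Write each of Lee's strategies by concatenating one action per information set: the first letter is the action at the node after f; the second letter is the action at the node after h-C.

2

Row for hRgq (columns tN, tE, pN, pE, rN, rE): (6,1) (6,1) (6,1) (6,1) (6,1) (6,1).
Under hRgq, Kai's choice at the node after h-C-N can never be reached regardless of what Lee does, so varying those choices leaves every outcome unchanged.
Holding the reachable choices fixed and varying the unreachable one freely already gives 2 equivalent strategies.
No other strategy reproduces this row, so those 2 are the full class: hRgq, hRgs.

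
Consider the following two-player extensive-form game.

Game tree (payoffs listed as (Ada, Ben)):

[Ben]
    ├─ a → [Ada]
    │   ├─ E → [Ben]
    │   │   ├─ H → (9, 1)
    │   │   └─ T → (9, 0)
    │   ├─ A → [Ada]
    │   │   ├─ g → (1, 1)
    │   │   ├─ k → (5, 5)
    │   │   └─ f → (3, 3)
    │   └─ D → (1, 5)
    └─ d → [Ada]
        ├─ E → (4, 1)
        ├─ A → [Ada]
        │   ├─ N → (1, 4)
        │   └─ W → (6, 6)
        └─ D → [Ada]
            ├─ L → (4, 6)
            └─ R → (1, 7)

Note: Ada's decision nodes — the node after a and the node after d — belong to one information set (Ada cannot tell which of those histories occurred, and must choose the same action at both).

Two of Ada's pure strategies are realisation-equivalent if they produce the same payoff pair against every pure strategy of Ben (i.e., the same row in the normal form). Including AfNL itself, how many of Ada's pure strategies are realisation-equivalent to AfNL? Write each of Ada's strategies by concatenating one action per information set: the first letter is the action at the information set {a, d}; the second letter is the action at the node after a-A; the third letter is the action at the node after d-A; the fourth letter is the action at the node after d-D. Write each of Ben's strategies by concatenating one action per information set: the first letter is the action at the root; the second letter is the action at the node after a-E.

Row for AfNL (columns aH, aT, dH, dT): (3,3) (3,3) (1,4) (1,4).
Under AfNL, Ada's choice at the node after d-D can never be reached regardless of what Ben does, so varying those choices leaves every outcome unchanged.
Holding the reachable choices fixed and varying the unreachable one freely already gives 2 equivalent strategies.
No other strategy reproduces this row, so those 2 are the full class: AfNL, AfNR.

2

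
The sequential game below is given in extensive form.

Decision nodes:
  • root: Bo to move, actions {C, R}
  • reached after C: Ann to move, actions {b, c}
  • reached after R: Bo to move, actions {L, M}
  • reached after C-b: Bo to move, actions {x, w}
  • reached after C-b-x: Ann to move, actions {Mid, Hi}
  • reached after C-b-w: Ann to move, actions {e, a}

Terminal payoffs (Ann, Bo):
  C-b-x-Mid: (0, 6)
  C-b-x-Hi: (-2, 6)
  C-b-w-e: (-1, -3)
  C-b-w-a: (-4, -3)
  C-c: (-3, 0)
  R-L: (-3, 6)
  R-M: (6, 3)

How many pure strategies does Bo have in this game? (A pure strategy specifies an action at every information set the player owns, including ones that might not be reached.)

Bo owns the root with actions {C, R} — two choices.
Bo owns the node after R with actions {L, M} — two choices.
Bo owns the node after C-b with actions {x, w} — two choices.
A pure strategy fixes one action at each information set independently, so the count is the product 2 × 2 × 2 = 8.

8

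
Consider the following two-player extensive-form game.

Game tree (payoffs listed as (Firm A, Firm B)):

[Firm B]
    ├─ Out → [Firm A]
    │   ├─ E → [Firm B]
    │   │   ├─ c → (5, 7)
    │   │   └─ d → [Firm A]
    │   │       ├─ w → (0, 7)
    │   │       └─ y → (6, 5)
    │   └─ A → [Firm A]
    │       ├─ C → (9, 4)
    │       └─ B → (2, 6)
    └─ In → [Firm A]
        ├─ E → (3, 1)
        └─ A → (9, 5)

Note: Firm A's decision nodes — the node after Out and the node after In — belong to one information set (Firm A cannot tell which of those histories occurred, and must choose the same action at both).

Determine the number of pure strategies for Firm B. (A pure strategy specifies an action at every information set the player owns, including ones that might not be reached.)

Firm B owns the root with actions {Out, In} — two choices.
Firm B owns the node after Out-E with actions {c, d} — two choices.
A pure strategy fixes one action at each information set independently, so the count is the product 2 × 2 = 4.
(For reference, Firm A has 8 pure strategies, giving a 4×8 normal-form matrix.)

4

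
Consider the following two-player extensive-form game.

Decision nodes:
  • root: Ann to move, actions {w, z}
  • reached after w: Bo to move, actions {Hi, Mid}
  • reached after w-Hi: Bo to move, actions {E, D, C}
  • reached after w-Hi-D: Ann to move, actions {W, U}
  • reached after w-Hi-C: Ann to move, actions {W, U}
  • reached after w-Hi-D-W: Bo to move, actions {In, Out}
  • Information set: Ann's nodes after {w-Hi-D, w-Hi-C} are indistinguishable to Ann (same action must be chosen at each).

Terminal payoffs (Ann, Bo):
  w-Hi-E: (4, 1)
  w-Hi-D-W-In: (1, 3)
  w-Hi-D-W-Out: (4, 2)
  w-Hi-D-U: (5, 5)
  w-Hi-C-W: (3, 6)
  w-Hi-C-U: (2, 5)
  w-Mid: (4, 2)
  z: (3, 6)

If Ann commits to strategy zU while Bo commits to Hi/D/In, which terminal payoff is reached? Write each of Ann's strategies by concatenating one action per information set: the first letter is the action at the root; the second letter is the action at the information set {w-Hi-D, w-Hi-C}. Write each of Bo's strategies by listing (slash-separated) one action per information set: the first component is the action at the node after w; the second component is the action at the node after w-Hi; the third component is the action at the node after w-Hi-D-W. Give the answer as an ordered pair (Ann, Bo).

Trace the play path from the root:
  Ann plays z
→ terminal payoff (3, 6).
(Ann's choice at the information set {w-Hi-D, w-Hi-C} is never reached on this path, so it doesn't affect the outcome.)

(3, 6)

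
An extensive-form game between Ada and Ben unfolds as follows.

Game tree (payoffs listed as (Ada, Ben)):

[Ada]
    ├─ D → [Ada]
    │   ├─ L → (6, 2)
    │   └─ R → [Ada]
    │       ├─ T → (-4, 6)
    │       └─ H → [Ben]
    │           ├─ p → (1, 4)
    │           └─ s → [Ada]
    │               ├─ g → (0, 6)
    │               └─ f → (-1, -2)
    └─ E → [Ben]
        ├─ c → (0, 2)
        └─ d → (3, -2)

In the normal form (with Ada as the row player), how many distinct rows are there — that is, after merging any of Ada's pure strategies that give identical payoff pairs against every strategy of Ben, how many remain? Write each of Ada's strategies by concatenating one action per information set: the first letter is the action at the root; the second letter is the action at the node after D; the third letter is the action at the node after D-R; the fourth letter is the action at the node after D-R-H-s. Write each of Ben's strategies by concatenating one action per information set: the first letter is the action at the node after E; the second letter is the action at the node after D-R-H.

Ada has 16 pure strategies: DLTg, DLTf, DLHg, DLHf, DRTg, DRTf, DRHg, DRHf, ELTg, ELTf, ELHg, ELHf, ERTg, ERTf, ERHg, ERHf. Columns: cp, cs, dp, ds.
{DLTg, DLTf, DLHg, DLHf} → row (6,2) (6,2) (6,2) (6,2)
{DRTg, DRTf} → row (-4,6) (-4,6) (-4,6) (-4,6)
{DRHg} → row (1,4) (0,6) (1,4) (0,6)
{DRHf} → row (1,4) (-1,-2) (1,4) (-1,-2)
{ELTg, ELTf, ELHg, ELHf, ERTg, ERTf, ERHg, ERHf} → row (0,2) (0,2) (3,-2) (3,-2)
That's 5 distinct rows out of 16 strategies.

5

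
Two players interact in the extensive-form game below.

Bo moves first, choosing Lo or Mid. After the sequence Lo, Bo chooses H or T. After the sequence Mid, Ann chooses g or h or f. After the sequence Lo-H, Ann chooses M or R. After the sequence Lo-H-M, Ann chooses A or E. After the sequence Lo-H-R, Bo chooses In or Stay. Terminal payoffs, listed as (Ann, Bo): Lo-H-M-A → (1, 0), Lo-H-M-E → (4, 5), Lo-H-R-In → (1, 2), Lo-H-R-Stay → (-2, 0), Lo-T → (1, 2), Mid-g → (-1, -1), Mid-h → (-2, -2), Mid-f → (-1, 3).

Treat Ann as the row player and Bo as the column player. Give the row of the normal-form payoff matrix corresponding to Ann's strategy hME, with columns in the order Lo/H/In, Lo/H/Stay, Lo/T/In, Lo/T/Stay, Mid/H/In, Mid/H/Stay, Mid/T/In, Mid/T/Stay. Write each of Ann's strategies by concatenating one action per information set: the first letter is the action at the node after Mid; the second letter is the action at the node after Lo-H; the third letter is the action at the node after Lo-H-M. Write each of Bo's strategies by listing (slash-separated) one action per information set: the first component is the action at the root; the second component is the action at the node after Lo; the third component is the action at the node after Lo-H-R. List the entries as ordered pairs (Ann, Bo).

(4,5) (4,5) (1,2) (1,2) (-2,-2) (-2,-2) (-2,-2) (-2,-2)

vs Lo/H/In: Bo plays Lo → Bo plays H at [Lo] → Ann plays M at [Lo-H] → Ann plays E at [Lo-H-M] → (4, 5)
vs Lo/H/Stay: Bo plays Lo → Bo plays H at [Lo] → Ann plays M at [Lo-H] → Ann plays E at [Lo-H-M] → (4, 5)
vs Lo/T/In: Bo plays Lo → Bo plays T at [Lo] → (1, 2)
vs Lo/T/Stay: Bo plays Lo → Bo plays T at [Lo] → (1, 2)
vs Mid/H/In: Bo plays Mid → Ann plays h at [Mid] → (-2, -2)
vs Mid/H/Stay: Bo plays Mid → Ann plays h at [Mid] → (-2, -2)
vs Mid/T/In: Bo plays Mid → Ann plays h at [Mid] → (-2, -2)
vs Mid/T/Stay: Bo plays Mid → Ann plays h at [Mid] → (-2, -2)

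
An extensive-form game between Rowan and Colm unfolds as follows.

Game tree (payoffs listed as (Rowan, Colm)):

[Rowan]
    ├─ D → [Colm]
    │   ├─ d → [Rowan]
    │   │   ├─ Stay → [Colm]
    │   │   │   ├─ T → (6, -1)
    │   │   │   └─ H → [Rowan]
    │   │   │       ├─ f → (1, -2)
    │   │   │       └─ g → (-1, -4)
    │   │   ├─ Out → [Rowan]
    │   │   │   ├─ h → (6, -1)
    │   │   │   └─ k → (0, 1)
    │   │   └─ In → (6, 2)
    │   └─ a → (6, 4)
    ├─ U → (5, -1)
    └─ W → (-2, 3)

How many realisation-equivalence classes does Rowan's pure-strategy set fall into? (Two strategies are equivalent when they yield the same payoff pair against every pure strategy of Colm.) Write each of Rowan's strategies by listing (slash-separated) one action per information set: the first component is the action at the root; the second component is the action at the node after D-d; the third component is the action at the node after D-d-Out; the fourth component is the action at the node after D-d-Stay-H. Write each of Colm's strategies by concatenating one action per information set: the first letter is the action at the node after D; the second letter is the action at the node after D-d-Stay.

Rowan has 36 pure strategies: D/Stay/h/f, D/Stay/h/g, D/Stay/k/f, D/Stay/k/g, D/Out/h/f, D/Out/h/g, D/Out/k/f, D/Out/k/g, D/In/h/f, D/In/h/g, D/In/k/f, D/In/k/g, U/Stay/h/f, U/Stay/h/g, U/Stay/k/f, U/Stay/k/g, U/Out/h/f, U/Out/h/g, U/Out/k/f, U/Out/k/g, U/In/h/f, U/In/h/g, U/In/k/f, U/In/k/g, W/Stay/h/f, W/Stay/h/g, W/Stay/k/f, W/Stay/k/g, W/Out/h/f, W/Out/h/g, W/Out/k/f, W/Out/k/g, W/In/h/f, W/In/h/g, W/In/k/f, W/In/k/g. Columns: dT, dH, aT, aH.
{D/Stay/h/f, D/Stay/k/f} → row (6,-1) (1,-2) (6,4) (6,4)
{D/Stay/h/g, D/Stay/k/g} → row (6,-1) (-1,-4) (6,4) (6,4)
{D/Out/h/f, D/Out/h/g} → row (6,-1) (6,-1) (6,4) (6,4)
{D/Out/k/f, D/Out/k/g} → row (0,1) (0,1) (6,4) (6,4)
{D/In/h/f, D/In/h/g, D/In/k/f, D/In/k/g} → row (6,2) (6,2) (6,4) (6,4)
{U/Stay/h/f, U/Stay/h/g, U/Stay/k/f, U/Stay/k/g, U/Out/h/f, U/Out/h/g, U/Out/k/f, U/Out/k/g, U/In/h/f, U/In/h/g, U/In/k/f, U/In/k/g} → row (5,-1) (5,-1) (5,-1) (5,-1)
{W/Stay/h/f, W/Stay/h/g, W/Stay/k/f, W/Stay/k/g, W/Out/h/f, W/Out/h/g, W/Out/k/f, W/Out/k/g, W/In/h/f, W/In/h/g, W/In/k/f, W/In/k/g} → row (-2,3) (-2,3) (-2,3) (-2,3)
That's 7 distinct rows out of 36 strategies.

7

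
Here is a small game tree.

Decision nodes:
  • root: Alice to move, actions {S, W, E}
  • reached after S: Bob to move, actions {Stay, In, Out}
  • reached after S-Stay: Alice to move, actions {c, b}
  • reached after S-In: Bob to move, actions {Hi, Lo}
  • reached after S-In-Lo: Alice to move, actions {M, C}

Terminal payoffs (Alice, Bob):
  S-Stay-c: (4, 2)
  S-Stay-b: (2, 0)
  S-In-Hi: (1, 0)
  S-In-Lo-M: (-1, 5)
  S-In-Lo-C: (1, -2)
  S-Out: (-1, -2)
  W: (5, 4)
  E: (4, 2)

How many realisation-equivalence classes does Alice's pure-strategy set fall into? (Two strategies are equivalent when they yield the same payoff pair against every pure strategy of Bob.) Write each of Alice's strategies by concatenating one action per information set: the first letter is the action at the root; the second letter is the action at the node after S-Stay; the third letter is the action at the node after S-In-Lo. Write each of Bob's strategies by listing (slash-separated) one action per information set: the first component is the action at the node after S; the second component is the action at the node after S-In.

6

Alice has 12 pure strategies: ScM, ScC, SbM, SbC, WcM, WcC, WbM, WbC, EcM, EcC, EbM, EbC. Columns: Stay/Hi, Stay/Lo, In/Hi, In/Lo, Out/Hi, Out/Lo.
{ScM} → row (4,2) (4,2) (1,0) (-1,5) (-1,-2) (-1,-2)
{ScC} → row (4,2) (4,2) (1,0) (1,-2) (-1,-2) (-1,-2)
{SbM} → row (2,0) (2,0) (1,0) (-1,5) (-1,-2) (-1,-2)
{SbC} → row (2,0) (2,0) (1,0) (1,-2) (-1,-2) (-1,-2)
{WcM, WcC, WbM, WbC} → row (5,4) (5,4) (5,4) (5,4) (5,4) (5,4)
{EcM, EcC, EbM, EbC} → row (4,2) (4,2) (4,2) (4,2) (4,2) (4,2)
That's 6 distinct rows out of 12 strategies.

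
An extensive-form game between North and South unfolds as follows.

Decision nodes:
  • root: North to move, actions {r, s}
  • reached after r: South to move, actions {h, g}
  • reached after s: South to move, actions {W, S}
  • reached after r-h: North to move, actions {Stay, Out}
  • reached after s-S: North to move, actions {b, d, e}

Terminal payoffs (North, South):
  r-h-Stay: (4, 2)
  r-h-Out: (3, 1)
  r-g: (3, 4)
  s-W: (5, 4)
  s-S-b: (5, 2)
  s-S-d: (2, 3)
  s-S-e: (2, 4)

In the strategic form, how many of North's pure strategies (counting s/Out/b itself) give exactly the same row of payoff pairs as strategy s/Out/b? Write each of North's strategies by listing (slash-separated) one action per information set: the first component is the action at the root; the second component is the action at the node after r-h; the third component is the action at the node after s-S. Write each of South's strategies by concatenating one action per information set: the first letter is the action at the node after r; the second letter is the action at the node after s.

2

Row for s/Out/b (columns hW, hS, gW, gS): (5,4) (5,2) (5,4) (5,2).
Under s/Out/b, North's choice at the node after r-h can never be reached regardless of what South does, so varying those choices leaves every outcome unchanged.
Holding the reachable choices fixed and varying the unreachable one freely already gives 2 equivalent strategies.
No other strategy reproduces this row, so those 2 are the full class: s/Stay/b, s/Out/b.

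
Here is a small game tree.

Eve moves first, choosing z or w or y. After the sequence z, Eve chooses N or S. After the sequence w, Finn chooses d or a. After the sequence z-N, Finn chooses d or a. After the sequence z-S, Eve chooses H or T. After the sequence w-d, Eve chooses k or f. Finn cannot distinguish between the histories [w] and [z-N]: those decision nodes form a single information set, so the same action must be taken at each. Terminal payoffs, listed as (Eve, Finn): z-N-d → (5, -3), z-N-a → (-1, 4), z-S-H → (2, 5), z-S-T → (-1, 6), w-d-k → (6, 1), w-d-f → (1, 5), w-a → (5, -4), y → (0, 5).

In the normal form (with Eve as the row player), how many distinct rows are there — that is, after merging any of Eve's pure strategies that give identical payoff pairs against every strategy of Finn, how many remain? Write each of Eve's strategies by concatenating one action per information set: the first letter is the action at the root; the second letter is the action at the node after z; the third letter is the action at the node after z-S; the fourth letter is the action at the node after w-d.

Eve has 24 pure strategies: zNHk, zNHf, zNTk, zNTf, zSHk, zSHf, zSTk, zSTf, wNHk, wNHf, wNTk, wNTf, wSHk, wSHf, wSTk, wSTf, yNHk, yNHf, yNTk, yNTf, ySHk, ySHf, ySTk, ySTf. Columns: d, a.
{zNHk, zNHf, zNTk, zNTf} → row (5,-3) (-1,4)
{zSHk, zSHf} → row (2,5) (2,5)
{zSTk, zSTf} → row (-1,6) (-1,6)
{wNHk, wNTk, wSHk, wSTk} → row (6,1) (5,-4)
{wNHf, wNTf, wSHf, wSTf} → row (1,5) (5,-4)
{yNHk, yNHf, yNTk, yNTf, ySHk, ySHf, ySTk, ySTf} → row (0,5) (0,5)
That's 6 distinct rows out of 24 strategies.

6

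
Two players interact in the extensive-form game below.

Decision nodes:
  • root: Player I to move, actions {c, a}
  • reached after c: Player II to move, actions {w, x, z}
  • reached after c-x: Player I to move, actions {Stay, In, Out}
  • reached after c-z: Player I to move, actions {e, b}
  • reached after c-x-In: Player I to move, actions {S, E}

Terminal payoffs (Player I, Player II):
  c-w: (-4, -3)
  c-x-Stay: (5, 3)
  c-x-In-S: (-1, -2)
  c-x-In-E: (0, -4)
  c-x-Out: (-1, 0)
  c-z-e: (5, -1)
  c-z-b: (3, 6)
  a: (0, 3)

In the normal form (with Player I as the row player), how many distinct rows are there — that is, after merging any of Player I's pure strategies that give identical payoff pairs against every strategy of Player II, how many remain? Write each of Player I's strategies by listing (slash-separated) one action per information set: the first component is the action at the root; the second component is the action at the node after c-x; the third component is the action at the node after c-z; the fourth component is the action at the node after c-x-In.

Player I has 24 pure strategies: c/Stay/e/S, c/Stay/e/E, c/Stay/b/S, c/Stay/b/E, c/In/e/S, c/In/e/E, c/In/b/S, c/In/b/E, c/Out/e/S, c/Out/e/E, c/Out/b/S, c/Out/b/E, a/Stay/e/S, a/Stay/e/E, a/Stay/b/S, a/Stay/b/E, a/In/e/S, a/In/e/E, a/In/b/S, a/In/b/E, a/Out/e/S, a/Out/e/E, a/Out/b/S, a/Out/b/E. Columns: w, x, z.
{c/Stay/e/S, c/Stay/e/E} → row (-4,-3) (5,3) (5,-1)
{c/Stay/b/S, c/Stay/b/E} → row (-4,-3) (5,3) (3,6)
{c/In/e/S} → row (-4,-3) (-1,-2) (5,-1)
{c/In/e/E} → row (-4,-3) (0,-4) (5,-1)
{c/In/b/S} → row (-4,-3) (-1,-2) (3,6)
{c/In/b/E} → row (-4,-3) (0,-4) (3,6)
{c/Out/e/S, c/Out/e/E} → row (-4,-3) (-1,0) (5,-1)
{c/Out/b/S, c/Out/b/E} → row (-4,-3) (-1,0) (3,6)
{a/Stay/e/S, a/Stay/e/E, a/Stay/b/S, a/Stay/b/E, a/In/e/S, a/In/e/E, a/In/b/S, a/In/b/E, a/Out/e/S, a/Out/e/E, a/Out/b/S, a/Out/b/E} → row (0,3) (0,3) (0,3)
That's 9 distinct rows out of 24 strategies.

9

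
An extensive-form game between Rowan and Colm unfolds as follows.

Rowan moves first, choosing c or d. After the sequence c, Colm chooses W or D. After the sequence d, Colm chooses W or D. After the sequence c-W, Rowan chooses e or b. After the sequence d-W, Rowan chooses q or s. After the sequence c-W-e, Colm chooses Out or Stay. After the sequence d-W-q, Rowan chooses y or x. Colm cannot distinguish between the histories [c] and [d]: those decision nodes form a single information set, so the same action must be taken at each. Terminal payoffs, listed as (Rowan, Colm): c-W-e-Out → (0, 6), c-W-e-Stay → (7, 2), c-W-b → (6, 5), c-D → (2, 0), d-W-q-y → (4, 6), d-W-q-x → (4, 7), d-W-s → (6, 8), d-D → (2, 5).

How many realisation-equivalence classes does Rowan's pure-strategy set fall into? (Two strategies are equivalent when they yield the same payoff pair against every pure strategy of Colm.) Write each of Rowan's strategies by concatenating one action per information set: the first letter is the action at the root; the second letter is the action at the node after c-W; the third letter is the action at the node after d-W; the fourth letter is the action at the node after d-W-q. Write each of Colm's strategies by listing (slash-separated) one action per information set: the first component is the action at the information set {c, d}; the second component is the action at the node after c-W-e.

Rowan has 16 pure strategies: ceqy, ceqx, cesy, cesx, cbqy, cbqx, cbsy, cbsx, deqy, deqx, desy, desx, dbqy, dbqx, dbsy, dbsx. Columns: W/Out, W/Stay, D/Out, D/Stay.
{ceqy, ceqx, cesy, cesx} → row (0,6) (7,2) (2,0) (2,0)
{cbqy, cbqx, cbsy, cbsx} → row (6,5) (6,5) (2,0) (2,0)
{deqy, dbqy} → row (4,6) (4,6) (2,5) (2,5)
{deqx, dbqx} → row (4,7) (4,7) (2,5) (2,5)
{desy, desx, dbsy, dbsx} → row (6,8) (6,8) (2,5) (2,5)
That's 5 distinct rows out of 16 strategies.

5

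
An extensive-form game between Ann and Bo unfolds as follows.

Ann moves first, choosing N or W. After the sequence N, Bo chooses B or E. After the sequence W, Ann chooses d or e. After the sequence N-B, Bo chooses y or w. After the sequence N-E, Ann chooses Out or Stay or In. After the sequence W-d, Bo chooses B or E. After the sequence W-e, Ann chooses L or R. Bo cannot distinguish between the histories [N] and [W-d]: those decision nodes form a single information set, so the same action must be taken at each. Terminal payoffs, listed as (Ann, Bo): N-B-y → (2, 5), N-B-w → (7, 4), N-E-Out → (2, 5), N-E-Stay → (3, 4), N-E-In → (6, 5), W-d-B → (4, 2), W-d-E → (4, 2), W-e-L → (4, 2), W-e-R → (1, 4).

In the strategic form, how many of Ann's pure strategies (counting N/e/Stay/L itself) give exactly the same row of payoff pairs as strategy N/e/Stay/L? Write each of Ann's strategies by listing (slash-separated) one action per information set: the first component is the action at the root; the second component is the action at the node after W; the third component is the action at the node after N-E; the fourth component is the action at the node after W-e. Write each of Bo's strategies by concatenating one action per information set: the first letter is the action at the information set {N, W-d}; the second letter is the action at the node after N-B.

Row for N/e/Stay/L (columns By, Bw, Ey, Ew): (2,5) (7,4) (3,4) (3,4).
Under N/e/Stay/L, Ann's choice at the node after W and at the node after W-e can never be reached regardless of what Bo does, so varying those choices leaves every outcome unchanged.
Holding the reachable choices fixed and varying the unreachable ones freely already gives 2 × 2 = 4 equivalent strategies.
No other strategy reproduces this row, so those 4 are the full class: N/d/Stay/L, N/d/Stay/R, N/e/Stay/L, N/e/Stay/R.

4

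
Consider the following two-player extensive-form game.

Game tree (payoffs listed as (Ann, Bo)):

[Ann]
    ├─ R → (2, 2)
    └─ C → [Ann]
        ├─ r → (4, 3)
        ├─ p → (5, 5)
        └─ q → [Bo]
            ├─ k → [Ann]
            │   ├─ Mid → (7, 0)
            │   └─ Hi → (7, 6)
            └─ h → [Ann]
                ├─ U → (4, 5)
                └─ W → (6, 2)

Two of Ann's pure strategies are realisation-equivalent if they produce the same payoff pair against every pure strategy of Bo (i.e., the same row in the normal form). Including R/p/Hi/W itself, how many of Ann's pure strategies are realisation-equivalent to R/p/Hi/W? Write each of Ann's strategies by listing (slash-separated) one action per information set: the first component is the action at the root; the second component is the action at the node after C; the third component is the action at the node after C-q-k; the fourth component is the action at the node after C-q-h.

12

Row for R/p/Hi/W (columns k, h): (2,2) (2,2).
Under R/p/Hi/W, Ann's choice at the node after C and at the node after C-q-k and at the node after C-q-h can never be reached regardless of what Bo does, so varying those choices leaves every outcome unchanged.
Holding the reachable choices fixed and varying the unreachable ones freely already gives 3 × 2 × 2 = 12 equivalent strategies.
No other strategy reproduces this row, so those 12 are the full class: R/r/Mid/U, R/r/Mid/W, R/r/Hi/U, R/r/Hi/W, R/p/Mid/U, R/p/Mid/W, R/p/Hi/U, R/p/Hi/W, R/q/Mid/U, R/q/Mid/W, R/q/Hi/U, R/q/Hi/W.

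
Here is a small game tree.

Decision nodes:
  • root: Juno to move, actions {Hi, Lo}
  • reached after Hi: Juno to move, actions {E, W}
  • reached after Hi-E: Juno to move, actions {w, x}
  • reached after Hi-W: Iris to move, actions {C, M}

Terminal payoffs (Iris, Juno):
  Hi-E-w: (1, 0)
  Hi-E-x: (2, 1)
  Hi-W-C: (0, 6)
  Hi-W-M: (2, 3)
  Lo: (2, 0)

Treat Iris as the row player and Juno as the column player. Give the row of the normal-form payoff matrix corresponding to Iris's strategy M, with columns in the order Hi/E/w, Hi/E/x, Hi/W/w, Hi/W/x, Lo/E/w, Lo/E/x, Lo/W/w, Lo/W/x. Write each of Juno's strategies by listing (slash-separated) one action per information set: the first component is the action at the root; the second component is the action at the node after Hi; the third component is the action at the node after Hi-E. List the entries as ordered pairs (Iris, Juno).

vs Hi/E/w: Juno plays Hi → Juno plays E at [Hi] → Juno plays w at [Hi-E] → (1, 0)
vs Hi/E/x: Juno plays Hi → Juno plays E at [Hi] → Juno plays x at [Hi-E] → (2, 1)
vs Hi/W/w: Juno plays Hi → Juno plays W at [Hi] → Iris plays M at [Hi-W] → (2, 3)
vs Hi/W/x: Juno plays Hi → Juno plays W at [Hi] → Iris plays M at [Hi-W] → (2, 3)
vs Lo/E/w: Juno plays Lo → (2, 0)
vs Lo/E/x: Juno plays Lo → (2, 0)
vs Lo/W/w: Juno plays Lo → (2, 0)
vs Lo/W/x: Juno plays Lo → (2, 0)

(1,0) (2,1) (2,3) (2,3) (2,0) (2,0) (2,0) (2,0)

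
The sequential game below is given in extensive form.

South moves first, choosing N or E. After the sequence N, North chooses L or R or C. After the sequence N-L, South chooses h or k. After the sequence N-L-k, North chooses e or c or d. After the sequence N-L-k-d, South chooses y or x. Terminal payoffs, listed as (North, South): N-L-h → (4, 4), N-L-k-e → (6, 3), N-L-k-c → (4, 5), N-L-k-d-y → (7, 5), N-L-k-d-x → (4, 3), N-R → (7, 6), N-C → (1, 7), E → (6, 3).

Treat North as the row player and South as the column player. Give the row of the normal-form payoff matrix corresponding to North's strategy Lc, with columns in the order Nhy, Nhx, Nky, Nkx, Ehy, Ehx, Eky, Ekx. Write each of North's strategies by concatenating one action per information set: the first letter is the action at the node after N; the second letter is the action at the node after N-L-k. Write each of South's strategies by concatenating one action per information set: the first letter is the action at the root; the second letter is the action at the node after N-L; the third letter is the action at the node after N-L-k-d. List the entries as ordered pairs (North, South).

vs Nhy: South plays N → North plays L at [N] → South plays h at [N-L] → (4, 4)
vs Nhx: South plays N → North plays L at [N] → South plays h at [N-L] → (4, 4)
vs Nky: South plays N → North plays L at [N] → South plays k at [N-L] → North plays c at [N-L-k] → (4, 5)
vs Nkx: South plays N → North plays L at [N] → South plays k at [N-L] → North plays c at [N-L-k] → (4, 5)
vs Ehy: South plays E → (6, 3)
vs Ehx: South plays E → (6, 3)
vs Eky: South plays E → (6, 3)
vs Ekx: South plays E → (6, 3)

(4,4) (4,4) (4,5) (4,5) (6,3) (6,3) (6,3) (6,3)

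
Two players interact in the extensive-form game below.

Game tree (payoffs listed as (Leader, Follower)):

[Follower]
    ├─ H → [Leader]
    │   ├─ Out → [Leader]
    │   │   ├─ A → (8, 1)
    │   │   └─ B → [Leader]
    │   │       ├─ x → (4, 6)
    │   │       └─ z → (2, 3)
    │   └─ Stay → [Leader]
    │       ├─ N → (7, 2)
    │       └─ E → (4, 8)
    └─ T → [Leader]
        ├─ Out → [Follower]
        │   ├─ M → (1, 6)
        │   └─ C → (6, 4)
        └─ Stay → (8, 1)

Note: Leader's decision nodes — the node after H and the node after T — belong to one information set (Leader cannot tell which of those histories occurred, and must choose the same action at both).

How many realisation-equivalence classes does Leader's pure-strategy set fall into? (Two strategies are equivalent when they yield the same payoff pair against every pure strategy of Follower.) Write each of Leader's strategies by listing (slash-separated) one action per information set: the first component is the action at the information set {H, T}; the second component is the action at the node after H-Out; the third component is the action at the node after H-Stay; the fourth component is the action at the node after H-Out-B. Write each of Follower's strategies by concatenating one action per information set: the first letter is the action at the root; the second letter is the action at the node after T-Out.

Leader has 16 pure strategies: Out/A/N/x, Out/A/N/z, Out/A/E/x, Out/A/E/z, Out/B/N/x, Out/B/N/z, Out/B/E/x, Out/B/E/z, Stay/A/N/x, Stay/A/N/z, Stay/A/E/x, Stay/A/E/z, Stay/B/N/x, Stay/B/N/z, Stay/B/E/x, Stay/B/E/z. Columns: HM, HC, TM, TC.
{Out/A/N/x, Out/A/N/z, Out/A/E/x, Out/A/E/z} → row (8,1) (8,1) (1,6) (6,4)
{Out/B/N/x, Out/B/E/x} → row (4,6) (4,6) (1,6) (6,4)
{Out/B/N/z, Out/B/E/z} → row (2,3) (2,3) (1,6) (6,4)
{Stay/A/N/x, Stay/A/N/z, Stay/B/N/x, Stay/B/N/z} → row (7,2) (7,2) (8,1) (8,1)
{Stay/A/E/x, Stay/A/E/z, Stay/B/E/x, Stay/B/E/z} → row (4,8) (4,8) (8,1) (8,1)
That's 5 distinct rows out of 16 strategies.

5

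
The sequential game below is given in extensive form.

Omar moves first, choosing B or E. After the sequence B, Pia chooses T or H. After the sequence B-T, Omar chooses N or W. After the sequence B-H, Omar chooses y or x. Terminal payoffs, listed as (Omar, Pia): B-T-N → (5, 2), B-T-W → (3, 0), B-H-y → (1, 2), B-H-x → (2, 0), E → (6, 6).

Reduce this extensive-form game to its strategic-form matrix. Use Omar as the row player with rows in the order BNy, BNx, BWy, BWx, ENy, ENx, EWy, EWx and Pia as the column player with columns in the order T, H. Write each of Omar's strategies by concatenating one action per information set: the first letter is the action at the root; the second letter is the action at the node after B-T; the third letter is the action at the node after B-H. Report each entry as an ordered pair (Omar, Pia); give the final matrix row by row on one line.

Row BNy: T→(5,2), H→(1,2)
Row BNx: T→(5,2), H→(2,0)
Row BWy: T→(3,0), H→(1,2)
Row BWx: T→(3,0), H→(2,0)
Row ENy: T→(6,6), H→(6,6)
Row ENx: T→(6,6), H→(6,6)
Row EWy: T→(6,6), H→(6,6)
Row EWx: T→(6,6), H→(6,6)

BNy: (5,2) (1,2) | BNx: (5,2) (2,0) | BWy: (3,0) (1,2) | BWx: (3,0) (2,0) | ENy: (6,6) (6,6) | ENx: (6,6) (6,6) | EWy: (6,6) (6,6) | EWx: (6,6) (6,6)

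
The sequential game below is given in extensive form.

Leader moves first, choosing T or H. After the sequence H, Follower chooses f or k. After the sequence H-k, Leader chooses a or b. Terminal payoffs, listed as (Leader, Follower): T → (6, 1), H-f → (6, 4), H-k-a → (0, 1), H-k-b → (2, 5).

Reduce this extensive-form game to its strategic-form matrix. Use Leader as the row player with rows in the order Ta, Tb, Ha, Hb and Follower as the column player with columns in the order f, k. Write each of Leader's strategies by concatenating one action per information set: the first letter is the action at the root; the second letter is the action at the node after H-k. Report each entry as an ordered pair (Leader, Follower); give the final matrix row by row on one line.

Row Ta: f→(6,1), k→(6,1)
Row Tb: f→(6,1), k→(6,1)
Row Ha: f→(6,4), k→(0,1)
Row Hb: f→(6,4), k→(2,5)

Ta: (6,1) (6,1) | Tb: (6,1) (6,1) | Ha: (6,4) (0,1) | Hb: (6,4) (2,5)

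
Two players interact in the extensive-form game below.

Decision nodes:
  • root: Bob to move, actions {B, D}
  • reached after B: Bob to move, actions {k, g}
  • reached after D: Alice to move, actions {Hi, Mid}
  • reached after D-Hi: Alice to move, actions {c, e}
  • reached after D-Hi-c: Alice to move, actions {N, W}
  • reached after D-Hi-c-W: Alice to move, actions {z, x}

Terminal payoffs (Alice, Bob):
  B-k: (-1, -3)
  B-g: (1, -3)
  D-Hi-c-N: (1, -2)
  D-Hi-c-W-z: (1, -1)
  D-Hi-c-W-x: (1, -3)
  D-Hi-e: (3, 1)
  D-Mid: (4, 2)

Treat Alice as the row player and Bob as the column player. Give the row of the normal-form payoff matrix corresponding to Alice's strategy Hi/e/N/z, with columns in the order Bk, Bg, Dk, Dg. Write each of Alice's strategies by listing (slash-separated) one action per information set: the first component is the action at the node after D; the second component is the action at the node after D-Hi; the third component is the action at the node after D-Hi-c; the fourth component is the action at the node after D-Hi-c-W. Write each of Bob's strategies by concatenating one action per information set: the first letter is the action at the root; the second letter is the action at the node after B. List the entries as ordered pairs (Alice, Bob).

vs Bk: Bob plays B → Bob plays k at [B] → (-1, -3)
vs Bg: Bob plays B → Bob plays g at [B] → (1, -3)
vs Dk: Bob plays D → Alice plays Hi at [D] → Alice plays e at [D-Hi] → (3, 1)
vs Dg: Bob plays D → Alice plays Hi at [D] → Alice plays e at [D-Hi] → (3, 1)

(-1,-3) (1,-3) (3,1) (3,1)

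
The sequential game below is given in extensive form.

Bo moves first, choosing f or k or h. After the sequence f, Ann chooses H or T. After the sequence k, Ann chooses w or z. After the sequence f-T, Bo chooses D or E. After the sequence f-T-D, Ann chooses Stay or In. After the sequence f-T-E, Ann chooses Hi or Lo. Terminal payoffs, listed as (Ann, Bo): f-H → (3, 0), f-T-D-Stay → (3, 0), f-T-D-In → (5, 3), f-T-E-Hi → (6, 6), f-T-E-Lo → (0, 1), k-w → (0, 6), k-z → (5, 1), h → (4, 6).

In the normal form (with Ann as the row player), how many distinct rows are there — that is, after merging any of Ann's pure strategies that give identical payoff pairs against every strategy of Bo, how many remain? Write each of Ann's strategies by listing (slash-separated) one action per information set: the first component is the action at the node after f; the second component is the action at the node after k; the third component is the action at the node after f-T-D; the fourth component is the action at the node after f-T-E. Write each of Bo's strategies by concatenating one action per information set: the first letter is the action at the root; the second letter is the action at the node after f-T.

Ann has 16 pure strategies: H/w/Stay/Hi, H/w/Stay/Lo, H/w/In/Hi, H/w/In/Lo, H/z/Stay/Hi, H/z/Stay/Lo, H/z/In/Hi, H/z/In/Lo, T/w/Stay/Hi, T/w/Stay/Lo, T/w/In/Hi, T/w/In/Lo, T/z/Stay/Hi, T/z/Stay/Lo, T/z/In/Hi, T/z/In/Lo. Columns: fD, fE, kD, kE, hD, hE.
{H/w/Stay/Hi, H/w/Stay/Lo, H/w/In/Hi, H/w/In/Lo} → row (3,0) (3,0) (0,6) (0,6) (4,6) (4,6)
{H/z/Stay/Hi, H/z/Stay/Lo, H/z/In/Hi, H/z/In/Lo} → row (3,0) (3,0) (5,1) (5,1) (4,6) (4,6)
{T/w/Stay/Hi} → row (3,0) (6,6) (0,6) (0,6) (4,6) (4,6)
{T/w/Stay/Lo} → row (3,0) (0,1) (0,6) (0,6) (4,6) (4,6)
{T/w/In/Hi} → row (5,3) (6,6) (0,6) (0,6) (4,6) (4,6)
{T/w/In/Lo} → row (5,3) (0,1) (0,6) (0,6) (4,6) (4,6)
{T/z/Stay/Hi} → row (3,0) (6,6) (5,1) (5,1) (4,6) (4,6)
{T/z/Stay/Lo} → row (3,0) (0,1) (5,1) (5,1) (4,6) (4,6)
{T/z/In/Hi} → row (5,3) (6,6) (5,1) (5,1) (4,6) (4,6)
{T/z/In/Lo} → row (5,3) (0,1) (5,1) (5,1) (4,6) (4,6)
That's 10 distinct rows out of 16 strategies.

10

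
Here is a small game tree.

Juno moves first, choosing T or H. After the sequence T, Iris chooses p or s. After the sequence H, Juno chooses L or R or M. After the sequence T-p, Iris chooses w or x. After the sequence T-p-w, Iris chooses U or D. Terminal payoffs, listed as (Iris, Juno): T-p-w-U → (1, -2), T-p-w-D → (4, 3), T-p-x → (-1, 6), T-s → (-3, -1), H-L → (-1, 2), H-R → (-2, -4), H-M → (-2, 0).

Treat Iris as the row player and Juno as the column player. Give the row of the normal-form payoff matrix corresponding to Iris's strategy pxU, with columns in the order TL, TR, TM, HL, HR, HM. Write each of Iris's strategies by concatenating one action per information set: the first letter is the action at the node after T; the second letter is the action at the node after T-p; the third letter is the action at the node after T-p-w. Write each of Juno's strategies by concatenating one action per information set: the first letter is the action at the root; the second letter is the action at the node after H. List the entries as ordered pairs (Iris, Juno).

(-1,6) (-1,6) (-1,6) (-1,2) (-2,-4) (-2,0)

vs TL: Juno plays T → Iris plays p at [T] → Iris plays x at [T-p] → (-1, 6)
vs TR: Juno plays T → Iris plays p at [T] → Iris plays x at [T-p] → (-1, 6)
vs TM: Juno plays T → Iris plays p at [T] → Iris plays x at [T-p] → (-1, 6)
vs HL: Juno plays H → Juno plays L at [H] → (-1, 2)
vs HR: Juno plays H → Juno plays R at [H] → (-2, -4)
vs HM: Juno plays H → Juno plays M at [H] → (-2, 0)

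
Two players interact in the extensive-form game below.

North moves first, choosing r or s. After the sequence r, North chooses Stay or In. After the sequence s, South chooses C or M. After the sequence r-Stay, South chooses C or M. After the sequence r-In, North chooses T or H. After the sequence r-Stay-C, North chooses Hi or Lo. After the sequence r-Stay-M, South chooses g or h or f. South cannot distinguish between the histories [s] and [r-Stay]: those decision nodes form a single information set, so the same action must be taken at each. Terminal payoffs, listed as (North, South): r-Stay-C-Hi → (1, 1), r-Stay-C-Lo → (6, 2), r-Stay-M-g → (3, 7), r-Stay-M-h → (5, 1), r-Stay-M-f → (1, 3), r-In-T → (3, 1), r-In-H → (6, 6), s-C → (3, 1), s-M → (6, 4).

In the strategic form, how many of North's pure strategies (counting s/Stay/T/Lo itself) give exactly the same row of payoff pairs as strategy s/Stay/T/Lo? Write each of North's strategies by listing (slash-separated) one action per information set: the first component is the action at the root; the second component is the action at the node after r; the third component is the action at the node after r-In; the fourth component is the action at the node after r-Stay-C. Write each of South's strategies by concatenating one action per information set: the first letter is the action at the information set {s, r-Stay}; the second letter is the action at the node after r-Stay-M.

Row for s/Stay/T/Lo (columns Cg, Ch, Cf, Mg, Mh, Mf): (3,1) (3,1) (3,1) (6,4) (6,4) (6,4).
Under s/Stay/T/Lo, North's choice at the node after r and at the node after r-In and at the node after r-Stay-C can never be reached regardless of what South does, so varying those choices leaves every outcome unchanged.
Holding the reachable choices fixed and varying the unreachable ones freely already gives 2 × 2 × 2 = 8 equivalent strategies.
No other strategy reproduces this row, so those 8 are the full class: s/Stay/T/Hi, s/Stay/T/Lo, s/Stay/H/Hi, s/Stay/H/Lo, s/In/T/Hi, s/In/T/Lo, s/In/H/Hi, s/In/H/Lo.

8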